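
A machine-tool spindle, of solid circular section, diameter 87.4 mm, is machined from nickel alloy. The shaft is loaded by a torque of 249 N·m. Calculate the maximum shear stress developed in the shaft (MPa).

1.90 MPa

J = πd⁴/32 = π(0.0874)⁴/32 = 5.729×10^-6 m⁴.
τ_max = T·r/J = 249.0 × 0.0437 / 5.729×10^-6 = 1.899×10^6 Pa.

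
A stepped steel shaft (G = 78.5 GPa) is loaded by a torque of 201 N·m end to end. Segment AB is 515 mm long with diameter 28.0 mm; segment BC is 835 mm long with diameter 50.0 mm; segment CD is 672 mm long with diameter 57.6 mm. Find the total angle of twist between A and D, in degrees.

J_AB = π(0.0280)⁴/32 = 6.03×10^-8 m⁴; J_BC = π(0.0500)⁴/32 = 6.14×10^-7 m⁴; J_CD = π(0.0576)⁴/32 = 1.08×10^-6 m⁴.
θ = (T/G)·Σ L_i/J_i = (201.0/78.5×10⁹)·(0.515/6.03×10^-8 + 0.835/6.14×10^-7 + 0.672/1.08×10^-6) = 0.02693 rad.

1.54°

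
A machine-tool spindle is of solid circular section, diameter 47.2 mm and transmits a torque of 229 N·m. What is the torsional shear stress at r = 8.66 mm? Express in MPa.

J = πd⁴/32 = π(0.0472)⁴/32 = 4.873×10^-7 m⁴.
Shear stress varies linearly with radius: τ = T·r/J = 229.0 × 0.00866 / 4.873×10^-7 = 4.070×10^6 Pa.

4.07 MPa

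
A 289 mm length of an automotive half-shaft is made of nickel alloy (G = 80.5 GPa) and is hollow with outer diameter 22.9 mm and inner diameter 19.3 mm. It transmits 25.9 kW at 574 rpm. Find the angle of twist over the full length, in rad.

0.116 rad

ω = 2π·574/60 = 60.11 rad/s, so T = P/ω = 25.9×10³ / 60.11 = 430.9 N·m.
J = π(d_o⁴ − d_i⁴)/32 = π(0.0229⁴ − 0.0193⁴)/32 = 1.338×10^-8 m⁴.
θ = T·L/(G·J) = 430.9 × 0.289 / (80.5×10⁹ × 1.338×10^-8) = 0.1156 rad.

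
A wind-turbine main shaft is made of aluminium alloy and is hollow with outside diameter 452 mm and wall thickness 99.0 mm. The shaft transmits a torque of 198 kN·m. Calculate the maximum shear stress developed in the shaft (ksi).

1.76 ksi

J = π(d_o⁴ − d_i⁴)/32 = π(0.452⁴ − 0.254⁴)/32 = 3.689×10^-3 m⁴.
τ_max = T·r/J = 198000 × 0.226 / 3.689×10^-3 = 1.213×10^7 Pa.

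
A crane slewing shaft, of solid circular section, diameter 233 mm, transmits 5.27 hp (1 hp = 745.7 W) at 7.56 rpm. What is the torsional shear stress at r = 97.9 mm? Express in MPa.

ω = 2π·7.56/60 = 0.7917 rad/s, so T = P/ω = 5.27×745.7 / 0.7917 = 4964 N·m.
J = πd⁴/32 = π(0.233)⁴/32 = 2.894×10^-4 m⁴.
Shear stress varies linearly with radius: τ = T·r/J = 4964 × 0.0979 / 2.894×10^-4 = 1.680×10^6 Pa.

1.68 MPa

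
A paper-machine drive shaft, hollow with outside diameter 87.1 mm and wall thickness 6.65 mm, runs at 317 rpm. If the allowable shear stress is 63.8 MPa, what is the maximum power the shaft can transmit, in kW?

J = π(d_o⁴ − d_i⁴)/32 = π(0.0871⁴ − 0.0738⁴)/32 = 2.738×10^-6 m⁴.
T_max = τ_allow·J/r = 6.38×10^7 × 2.738×10^-6 / 0.0435 = 4011 N·m.
ω = 2π·317/60 = 33.20 rad/s, so P_max = T_max·ω = 1.332×10^5 W.

133 kW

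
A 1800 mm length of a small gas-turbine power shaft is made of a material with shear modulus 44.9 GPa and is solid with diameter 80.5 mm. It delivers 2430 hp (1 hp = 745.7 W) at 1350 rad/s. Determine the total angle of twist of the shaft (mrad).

13.1 mrad

ω = 1350 rad/s, so T = P/ω = 2430×745.7 / 1350 = 1342 N·m.
J = πd⁴/32 = π(0.0805)⁴/32 = 4.123×10^-6 m⁴.
θ = T·L/(G·J) = 1342 × 1.80 / (44.9×10⁹ × 4.123×10^-6) = 0.01305 rad.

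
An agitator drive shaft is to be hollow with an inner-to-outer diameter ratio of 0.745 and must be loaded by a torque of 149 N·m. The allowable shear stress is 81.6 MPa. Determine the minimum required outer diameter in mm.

23.8 mm

For a hollow shaft with d_i/d_o = 0.745: τ_max = 16T/(π d_o³ (1−k⁴)), so d_o = [16T/(π τ_allow (1−k⁴))]^(1/3) = [16·149.0/(π·8.16×10^7·0.6919)]^(1/3) = 0.02378 m.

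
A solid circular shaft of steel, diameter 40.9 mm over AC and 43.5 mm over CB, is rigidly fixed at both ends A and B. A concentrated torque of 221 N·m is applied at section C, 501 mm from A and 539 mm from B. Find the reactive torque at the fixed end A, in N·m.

Compatibility: T_A·a/J_AC = T_B·b/J_CB with T_A + T_B = T₀.
J_AC = 2.75×10^-7 m⁴, J_CB = 3.52×10^-7 m⁴, so T_A = T₀·(J_AC/a)/((J_AC/a)+(J_CB/b)) = 100.9 N·m, T_B = 120.1 N·m.

101 N·m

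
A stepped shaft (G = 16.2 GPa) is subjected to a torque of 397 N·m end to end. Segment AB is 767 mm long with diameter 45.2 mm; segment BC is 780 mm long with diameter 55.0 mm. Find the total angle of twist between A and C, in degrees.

3.85°

J_AB = π(0.0452)⁴/32 = 4.10×10^-7 m⁴; J_BC = π(0.0550)⁴/32 = 8.98×10^-7 m⁴.
θ = (T/G)·Σ L_i/J_i = (397.0/16.2×10⁹)·(0.767/4.10×10^-7 + 0.780/8.98×10^-7) = 0.06715 rad.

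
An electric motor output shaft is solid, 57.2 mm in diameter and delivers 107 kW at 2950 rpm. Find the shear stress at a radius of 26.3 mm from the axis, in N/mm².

8.67 N/mm²

ω = 2π·2950/60 = 308.9 rad/s, so T = P/ω = 107×10³ / 308.9 = 346.4 N·m.
J = πd⁴/32 = π(0.0572)⁴/32 = 1.051×10^-6 m⁴.
Shear stress varies linearly with radius: τ = T·r/J = 346.4 × 0.0263 / 1.051×10^-6 = 8.668×10^6 Pa.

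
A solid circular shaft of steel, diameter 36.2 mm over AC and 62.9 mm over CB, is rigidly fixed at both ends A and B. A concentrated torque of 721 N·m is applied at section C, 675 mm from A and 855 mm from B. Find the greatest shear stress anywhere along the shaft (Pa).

Compatibility: T_A·a/J_AC = T_B·b/J_CB with T_A + T_B = T₀.
J_AC = 1.69×10^-7 m⁴, J_CB = 1.54×10^-6 m⁴, so T_A = T₀·(J_AC/a)/((J_AC/a)+(J_CB/b)) = 87.97 N·m, T_B = 633.0 N·m.
τ in each portion: τ_AC = 9.44×10^6 Pa, τ_CB = 1.30×10^7 Pa; maximum is in CB.
τ_max = T_CB·r/J = 633.0·0.0314/1.54×10^-6 = 1.296×10^7 Pa.

1.30e7 Pa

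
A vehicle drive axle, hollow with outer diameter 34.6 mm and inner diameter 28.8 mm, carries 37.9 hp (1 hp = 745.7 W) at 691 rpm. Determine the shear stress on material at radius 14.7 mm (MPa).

78.5 MPa

ω = 2π·691/60 = 72.36 rad/s, so T = P/ω = 37.9×745.7 / 72.36 = 390.6 N·m.
J = π(d_o⁴ − d_i⁴)/32 = π(0.0346⁴ − 0.0288⁴)/32 = 7.316×10^-8 m⁴.
Shear stress varies linearly with radius: τ = T·r/J = 390.6 × 0.0147 / 7.316×10^-8 = 7.847×10^7 Pa.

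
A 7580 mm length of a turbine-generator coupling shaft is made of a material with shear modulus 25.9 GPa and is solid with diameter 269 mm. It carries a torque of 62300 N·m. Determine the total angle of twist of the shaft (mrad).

J = πd⁴/32 = π(0.269)⁴/32 = 5.141×10^-4 m⁴.
θ = T·L/(G·J) = 62300 × 7.58 / (25.9×10⁹ × 5.141×10^-4) = 0.03547 rad.

35.5 mrad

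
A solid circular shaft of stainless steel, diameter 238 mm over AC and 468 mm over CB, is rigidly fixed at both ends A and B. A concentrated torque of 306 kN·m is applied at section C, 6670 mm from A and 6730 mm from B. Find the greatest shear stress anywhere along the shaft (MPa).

Compatibility: T_A·a/J_AC = T_B·b/J_CB with T_A + T_B = T₀.
J_AC = 3.15×10^-4 m⁴, J_CB = 4.71×10^-3 m⁴, so T_A = T₀·(J_AC/a)/((J_AC/a)+(J_CB/b)) = 19350 N·m, T_B = 286700 N·m.
τ in each portion: τ_AC = 7.31×10^6 Pa, τ_CB = 1.42×10^7 Pa; maximum is in CB.
τ_max = T_CB·r/J = 286700·0.234/4.71×10^-3 = 1.424×10^7 Pa.

14.2 MPa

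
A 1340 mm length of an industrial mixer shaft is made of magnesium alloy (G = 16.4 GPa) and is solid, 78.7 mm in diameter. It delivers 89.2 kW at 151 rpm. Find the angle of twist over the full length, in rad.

ω = 2π·151/60 = 15.81 rad/s, so T = P/ω = 89.2×10³ / 15.81 = 5641 N·m.
J = πd⁴/32 = π(0.0787)⁴/32 = 3.766×10^-6 m⁴.
θ = T·L/(G·J) = 5641 × 1.34 / (16.4×10⁹ × 3.766×10^-6) = 0.1224 rad.

0.122 rad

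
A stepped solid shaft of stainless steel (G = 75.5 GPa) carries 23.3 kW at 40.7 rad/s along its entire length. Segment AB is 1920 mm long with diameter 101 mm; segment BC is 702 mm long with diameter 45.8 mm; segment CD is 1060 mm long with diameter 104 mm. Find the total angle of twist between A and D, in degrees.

ω = 40.7 rad/s, so T = P/ω = 23.3×10³ / 40.70 = 572.5 N·m.
J_AB = π(0.101)⁴/32 = 1.02×10^-5 m⁴; J_BC = π(0.0458)⁴/32 = 4.32×10^-7 m⁴; J_CD = π(0.104)⁴/32 = 1.15×10^-5 m⁴.
θ = (T/G)·Σ L_i/J_i = (572.5/75.5×10⁹)·(1.92/1.02×10^-5 + 0.702/4.32×10^-7 + 1.06/1.15×10^-5) = 0.01445 rad.

0.828°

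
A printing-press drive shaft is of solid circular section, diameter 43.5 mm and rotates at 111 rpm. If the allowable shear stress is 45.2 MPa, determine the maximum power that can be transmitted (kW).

8.49 kW

J = πd⁴/32 = π(0.0435)⁴/32 = 3.515×10^-7 m⁴.
T_max = τ_allow·J/r = 4.52×10^7 × 3.515×10^-7 / 0.0217 = 730.5 N·m.
ω = 2π·111/60 = 11.62 rad/s, so P_max = T_max·ω = 8492 W.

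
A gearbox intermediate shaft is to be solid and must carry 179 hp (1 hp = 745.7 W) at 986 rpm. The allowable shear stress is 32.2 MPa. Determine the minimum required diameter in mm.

58.9 mm

ω = 2π·986/60 = 103.3 rad/s, so T = P/ω = 179×745.7 / 103.3 = 1293 N·m.
For a solid shaft τ_max = 16T/(πd³), so d = (16T/(π τ_allow))^(1/3) = (16·1293/(π·3.22×10^7))^(1/3) = 0.05891 m.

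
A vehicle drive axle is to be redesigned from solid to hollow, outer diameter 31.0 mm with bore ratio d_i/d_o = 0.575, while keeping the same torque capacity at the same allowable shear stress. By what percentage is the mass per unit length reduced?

27.7 %

Equal τ_max and T ⇒ the solid shaft needs d_s³ = d_o³(1−k⁴), so d_s = 31.0·(1−0.575⁴)^(1/3) = 29.83 mm.
Area ratio A_h/A_s = d_o²(1−k²)/d_s² = (1−k²)/(1−k⁴)^(2/3) = 0.7231.
Mass saving = 1 − 0.7231 = 27.7 %.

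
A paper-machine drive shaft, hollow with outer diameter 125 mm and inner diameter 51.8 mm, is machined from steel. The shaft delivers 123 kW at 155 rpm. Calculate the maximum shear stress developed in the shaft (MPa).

20.4 MPa

ω = 2π·155/60 = 16.23 rad/s, so T = P/ω = 123×10³ / 16.23 = 7578 N·m.
J = π(d_o⁴ − d_i⁴)/32 = π(0.125⁴ − 0.0518⁴)/32 = 2.326×10^-5 m⁴.
τ_max = T·r/J = 7578 × 0.0625 / 2.326×10^-5 = 2.036×10^7 Pa.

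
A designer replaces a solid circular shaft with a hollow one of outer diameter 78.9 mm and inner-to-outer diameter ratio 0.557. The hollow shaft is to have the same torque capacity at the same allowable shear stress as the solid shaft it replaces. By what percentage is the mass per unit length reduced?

26.2 %

Equal τ_max and T ⇒ the solid shaft needs d_s³ = d_o³(1−k⁴), so d_s = 78.9·(1−0.557⁴)^(1/3) = 76.28 mm.
Area ratio A_h/A_s = d_o²(1−k²)/d_s² = (1−k²)/(1−k⁴)^(2/3) = 0.7379.
Mass saving = 1 − 0.7379 = 26.2 %.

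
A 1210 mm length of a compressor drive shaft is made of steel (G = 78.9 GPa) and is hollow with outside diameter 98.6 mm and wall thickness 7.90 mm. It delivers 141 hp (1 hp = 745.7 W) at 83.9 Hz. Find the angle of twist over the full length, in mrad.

ω = 2π·83.9 = 527.2 rad/s, so T = P/ω = 141×745.7 / 527.2 = 199.5 N·m.
J = π(d_o⁴ − d_i⁴)/32 = π(0.0986⁴ − 0.0828⁴)/32 = 4.665×10^-6 m⁴.
θ = T·L/(G·J) = 199.5 × 1.21 / (78.9×10⁹ × 4.665×10^-6) = 6.557×10^-4 rad.

0.656 mrad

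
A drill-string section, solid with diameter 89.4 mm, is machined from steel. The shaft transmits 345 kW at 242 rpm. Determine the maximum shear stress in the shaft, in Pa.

9.70e7 Pa

ω = 2π·242/60 = 25.34 rad/s, so T = P/ω = 345×10³ / 25.34 = 13610 N·m.
J = πd⁴/32 = π(0.0894)⁴/32 = 6.271×10^-6 m⁴.
τ_max = T·r/J = 13610 × 0.0447 / 6.271×10^-6 = 9.704×10^7 Pa.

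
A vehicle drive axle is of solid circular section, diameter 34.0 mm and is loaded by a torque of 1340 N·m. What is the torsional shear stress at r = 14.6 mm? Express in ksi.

21.6 ksi

J = πd⁴/32 = π(0.0340)⁴/32 = 1.312×10^-7 m⁴.
Shear stress varies linearly with radius: τ = T·r/J = 1340 × 0.0146 / 1.312×10^-7 = 1.491×10^8 Pa.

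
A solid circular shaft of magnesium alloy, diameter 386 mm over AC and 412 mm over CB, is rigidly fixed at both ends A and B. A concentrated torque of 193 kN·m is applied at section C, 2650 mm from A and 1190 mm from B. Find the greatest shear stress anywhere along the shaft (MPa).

Compatibility: T_A·a/J_AC = T_B·b/J_CB with T_A + T_B = T₀.
J_AC = 2.18×10^-3 m⁴, J_CB = 2.83×10^-3 m⁴, so T_A = T₀·(J_AC/a)/((J_AC/a)+(J_CB/b)) = 49610 N·m, T_B = 143400 N·m.
τ in each portion: τ_AC = 4.39×10^6 Pa, τ_CB = 1.04×10^7 Pa; maximum is in CB.
τ_max = T_CB·r/J = 143400·0.206/2.83×10^-3 = 1.044×10^7 Pa.

10.4 MPa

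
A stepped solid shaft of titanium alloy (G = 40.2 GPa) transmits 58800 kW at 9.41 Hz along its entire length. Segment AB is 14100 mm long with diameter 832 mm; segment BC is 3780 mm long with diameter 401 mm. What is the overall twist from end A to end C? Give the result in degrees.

2.54°

ω = 2π·9.41 = 59.12 rad/s, so T = P/ω = 58800×10³ / 59.12 = 994500 N·m.
J_AB = π(0.832)⁴/32 = 0.0470 m⁴; J_BC = π(0.401)⁴/32 = 2.54×10^-3 m⁴.
θ = (T/G)·Σ L_i/J_i = (994500/40.2×10⁹)·(14.1/0.0470 + 3.78/2.54×10^-3) = 0.04425 rad.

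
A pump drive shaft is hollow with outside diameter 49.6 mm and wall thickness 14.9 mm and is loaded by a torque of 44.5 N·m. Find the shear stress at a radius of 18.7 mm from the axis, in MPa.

J = π(d_o⁴ − d_i⁴)/32 = π(0.0496⁴ − 0.0198⁴)/32 = 5.791×10^-7 m⁴.
Shear stress varies linearly with radius: τ = T·r/J = 44.50 × 0.0187 / 5.791×10^-7 = 1.437×10^6 Pa.

1.44 MPa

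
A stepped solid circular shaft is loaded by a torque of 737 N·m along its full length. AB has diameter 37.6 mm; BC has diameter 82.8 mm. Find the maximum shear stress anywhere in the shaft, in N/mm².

70.6 N/mm²

Under the same torque, τ_max = 16T/(πd³) is largest where d is smallest — segment AB (d = 37.6 mm).
τ_max = 16·737.0/(π·(0.0376)³) = 7.061×10^7 Pa.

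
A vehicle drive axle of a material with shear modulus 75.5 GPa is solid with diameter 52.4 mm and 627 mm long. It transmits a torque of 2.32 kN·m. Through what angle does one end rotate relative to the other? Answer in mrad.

26.0 mrad

J = πd⁴/32 = π(0.0524)⁴/32 = 7.402×10^-7 m⁴.
θ = T·L/(G·J) = 2320 × 0.627 / (75.5×10⁹ × 7.402×10^-7) = 0.02603 rad.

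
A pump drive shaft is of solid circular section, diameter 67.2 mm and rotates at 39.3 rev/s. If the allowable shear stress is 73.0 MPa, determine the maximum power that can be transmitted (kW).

1070 kW

J = πd⁴/32 = π(0.0672)⁴/32 = 2.002×10^-6 m⁴.
T_max = τ_allow·J/r = 7.30×10^7 × 2.002×10^-6 / 0.0336 = 4350 N·m.
ω = 2π·39.3 = 246.9 rad/s, so P_max = T_max·ω = 1.074×10^6 W.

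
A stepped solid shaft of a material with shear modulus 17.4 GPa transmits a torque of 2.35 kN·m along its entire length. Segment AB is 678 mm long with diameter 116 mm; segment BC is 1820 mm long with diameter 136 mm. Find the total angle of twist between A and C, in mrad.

J_AB = π(0.116)⁴/32 = 1.78×10^-5 m⁴; J_BC = π(0.136)⁴/32 = 3.36×10^-5 m⁴.
θ = (T/G)·Σ L_i/J_i = (2350/17.4×10⁹)·(0.678/1.78×10^-5 + 1.82/3.36×10^-5) = 0.01247 rad.

12.5 mrad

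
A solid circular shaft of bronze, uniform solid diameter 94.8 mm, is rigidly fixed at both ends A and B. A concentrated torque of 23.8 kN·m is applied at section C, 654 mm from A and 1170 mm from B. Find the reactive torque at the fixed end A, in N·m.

With uniform GJ and both ends fixed, compatibility θ_AC = θ_CB gives T_A·a = T_B·b, together with T_A + T_B = T₀.
T_A = T₀·b/(a+b) = 23800·1170/1824 = 15270 N·m; T_B = 8534 N·m.

15300 N·m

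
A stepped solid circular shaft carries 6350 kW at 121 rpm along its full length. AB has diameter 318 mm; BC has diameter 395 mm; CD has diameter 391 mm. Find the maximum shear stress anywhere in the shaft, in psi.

ω = 2π·121/60 = 12.67 rad/s, so T = P/ω = 6350×10³ / 12.67 = 501100 N·m.
Under the same torque, τ_max = 16T/(πd³) is largest where d is smallest — segment AB (d = 318 mm).
τ_max = 16·501100/(π·(0.318)³) = 7.937×10^7 Pa.

11500 psi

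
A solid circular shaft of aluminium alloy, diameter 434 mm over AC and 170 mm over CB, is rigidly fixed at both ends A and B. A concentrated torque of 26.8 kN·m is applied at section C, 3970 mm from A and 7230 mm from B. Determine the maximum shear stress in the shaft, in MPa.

1.65 MPa

Compatibility: T_A·a/J_AC = T_B·b/J_CB with T_A + T_B = T₀.
J_AC = 3.48×10^-3 m⁴, J_CB = 8.20×10^-5 m⁴, so T_A = T₀·(J_AC/a)/((J_AC/a)+(J_CB/b)) = 26460 N·m, T_B = 342.0 N·m.
τ in each portion: τ_AC = 1.65×10^6 Pa, τ_CB = 3.55×10^5 Pa; maximum is in AC.
τ_max = T_AC·r/J = 26460·0.217/3.48×10^-3 = 1.648×10^6 Pa.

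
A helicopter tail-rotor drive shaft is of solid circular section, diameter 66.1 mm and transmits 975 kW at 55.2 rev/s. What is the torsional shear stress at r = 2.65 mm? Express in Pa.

3.97e6 Pa

ω = 2π·55.2 = 346.8 rad/s, so T = P/ω = 975×10³ / 346.8 = 2811 N·m.
J = πd⁴/32 = π(0.0661)⁴/32 = 1.874×10^-6 m⁴.
Shear stress varies linearly with radius: τ = T·r/J = 2811 × 0.00265 / 1.874×10^-6 = 3.975×10^6 Pa.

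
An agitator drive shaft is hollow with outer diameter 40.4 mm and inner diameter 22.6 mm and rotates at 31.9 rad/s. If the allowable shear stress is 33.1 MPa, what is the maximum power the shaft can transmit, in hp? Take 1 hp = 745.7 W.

J = π(d_o⁴ − d_i⁴)/32 = π(0.0404⁴ − 0.0226⁴)/32 = 2.359×10^-7 m⁴.
T_max = τ_allow·J/r = 3.31×10^7 × 2.359×10^-7 / 0.0202 = 386.6 N·m.
ω = 31.9 rad/s, so P_max = T_max·ω = 1.233×10^4 W.

16.5 hp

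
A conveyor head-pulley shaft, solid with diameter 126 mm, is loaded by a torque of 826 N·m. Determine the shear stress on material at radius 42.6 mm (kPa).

J = πd⁴/32 = π(0.126)⁴/32 = 2.474×10^-5 m⁴.
Shear stress varies linearly with radius: τ = T·r/J = 826.0 × 0.0426 / 2.474×10^-5 = 1.422×10^6 Pa.

1420 kPa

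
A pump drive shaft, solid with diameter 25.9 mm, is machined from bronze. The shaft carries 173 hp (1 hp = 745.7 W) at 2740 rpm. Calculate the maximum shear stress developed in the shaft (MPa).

ω = 2π·2740/60 = 286.9 rad/s, so T = P/ω = 173×745.7 / 286.9 = 449.6 N·m.
J = πd⁴/32 = π(0.0259)⁴/32 = 4.418×10^-8 m⁴.
τ_max = T·r/J = 449.6 × 0.0129 / 4.418×10^-8 = 1.318×10^8 Pa.

132 MPa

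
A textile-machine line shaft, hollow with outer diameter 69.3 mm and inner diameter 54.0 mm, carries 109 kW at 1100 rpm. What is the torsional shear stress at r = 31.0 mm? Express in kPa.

20500 kPa

ω = 2π·1100/60 = 115.2 rad/s, so T = P/ω = 109×10³ / 115.2 = 946.2 N·m.
J = π(d_o⁴ − d_i⁴)/32 = π(0.0693⁴ − 0.0540⁴)/32 = 1.430×10^-6 m⁴.
Shear stress varies linearly with radius: τ = T·r/J = 946.2 × 0.0310 / 1.430×10^-6 = 2.052×10^7 Pa.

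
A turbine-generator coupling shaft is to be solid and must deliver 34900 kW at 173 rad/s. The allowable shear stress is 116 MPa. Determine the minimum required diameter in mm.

ω = 173 rad/s, so T = P/ω = 34900×10³ / 173.0 = 201700 N·m.
For a solid shaft τ_max = 16T/(πd³), so d = (16T/(π τ_allow))^(1/3) = (16·201700/(π·1.16×10^8))^(1/3) = 0.2069 m.

207 mm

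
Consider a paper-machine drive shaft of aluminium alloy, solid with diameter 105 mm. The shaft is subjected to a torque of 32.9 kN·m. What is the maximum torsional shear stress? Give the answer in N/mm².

J = πd⁴/32 = π(0.105)⁴/32 = 1.193×10^-5 m⁴.
τ_max = T·r/J = 32900 × 0.0525 / 1.193×10^-5 = 1.447×10^8 Pa.

145 N/mm²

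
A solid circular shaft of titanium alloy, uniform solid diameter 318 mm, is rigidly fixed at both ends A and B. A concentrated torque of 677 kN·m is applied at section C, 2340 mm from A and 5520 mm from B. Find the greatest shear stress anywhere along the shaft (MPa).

75.3 MPa

With uniform GJ and both ends fixed, compatibility θ_AC = θ_CB gives T_A·a = T_B·b, together with T_A + T_B = T₀.
T_A = T₀·b/(a+b) = 677000·5520/7860 = 475500 N·m; T_B = 201500 N·m.
τ in each portion: τ_AC = 7.53×10^7 Pa, τ_CB = 3.19×10^7 Pa; maximum is in AC.
τ_max = T_AC·r/J = 475500·0.159/1.00×10^-3 = 7.530×10^7 Pa.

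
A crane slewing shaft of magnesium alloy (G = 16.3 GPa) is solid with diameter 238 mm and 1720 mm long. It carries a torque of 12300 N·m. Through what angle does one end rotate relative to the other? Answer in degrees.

0.236°

J = πd⁴/32 = π(0.238)⁴/32 = 3.150×10^-4 m⁴.
θ = T·L/(G·J) = 12300 × 1.72 / (16.3×10⁹ × 3.150×10^-4) = 4.120×10^-3 rad.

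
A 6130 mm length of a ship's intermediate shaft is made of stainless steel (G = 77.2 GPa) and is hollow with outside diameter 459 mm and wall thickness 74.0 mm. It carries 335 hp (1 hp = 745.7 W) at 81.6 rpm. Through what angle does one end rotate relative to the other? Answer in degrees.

0.0387°

ω = 2π·81.6/60 = 8.545 rad/s, so T = P/ω = 335×745.7 / 8.545 = 29230 N·m.
J = π(d_o⁴ − d_i⁴)/32 = π(0.459⁴ − 0.311⁴)/32 = 3.439×10^-3 m⁴.
θ = T·L/(G·J) = 29230 × 6.13 / (77.2×10⁹ × 3.439×10^-3) = 6.750×10^-4 rad.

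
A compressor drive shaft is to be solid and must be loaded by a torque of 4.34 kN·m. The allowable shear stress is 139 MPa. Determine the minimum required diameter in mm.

For a solid shaft τ_max = 16T/(πd³), so d = (16T/(π τ_allow))^(1/3) = (16·4340/(π·1.39×10^8))^(1/3) = 0.05418 m.

54.2 mm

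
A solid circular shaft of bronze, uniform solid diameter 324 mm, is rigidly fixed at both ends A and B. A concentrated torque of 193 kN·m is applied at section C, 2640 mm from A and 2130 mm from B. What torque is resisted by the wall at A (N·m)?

With uniform GJ and both ends fixed, compatibility θ_AC = θ_CB gives T_A·a = T_B·b, together with T_A + T_B = T₀.
T_A = T₀·b/(a+b) = 193000·2130/4770 = 86180 N·m; T_B = 106800 N·m.

86200 N·m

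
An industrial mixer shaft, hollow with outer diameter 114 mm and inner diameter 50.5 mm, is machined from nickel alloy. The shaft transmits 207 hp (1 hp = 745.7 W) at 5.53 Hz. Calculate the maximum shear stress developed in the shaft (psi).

2300 psi

ω = 2π·5.53 = 34.75 rad/s, so T = P/ω = 207×745.7 / 34.75 = 4443 N·m.
J = π(d_o⁴ − d_i⁴)/32 = π(0.114⁴ − 0.0505⁴)/32 = 1.594×10^-5 m⁴.
τ_max = T·r/J = 4443 × 0.0570 / 1.594×10^-5 = 1.588×10^7 Pa.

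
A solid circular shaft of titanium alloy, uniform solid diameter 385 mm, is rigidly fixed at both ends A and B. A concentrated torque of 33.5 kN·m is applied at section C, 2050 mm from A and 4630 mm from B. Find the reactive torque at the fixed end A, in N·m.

23200 N·m

With uniform GJ and both ends fixed, compatibility θ_AC = θ_CB gives T_A·a = T_B·b, together with T_A + T_B = T₀.
T_A = T₀·b/(a+b) = 33500·4630/6680 = 23220 N·m; T_B = 10280 N·m.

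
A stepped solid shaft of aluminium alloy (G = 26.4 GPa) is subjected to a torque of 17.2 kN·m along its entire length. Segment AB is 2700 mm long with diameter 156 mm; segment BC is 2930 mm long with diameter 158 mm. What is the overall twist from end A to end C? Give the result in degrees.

J_AB = π(0.156)⁴/32 = 5.81×10^-5 m⁴; J_BC = π(0.158)⁴/32 = 6.12×10^-5 m⁴.
θ = (T/G)·Σ L_i/J_i = (17200/26.4×10⁹)·(2.70/5.81×10^-5 + 2.93/6.12×10^-5) = 0.06146 rad.

3.52°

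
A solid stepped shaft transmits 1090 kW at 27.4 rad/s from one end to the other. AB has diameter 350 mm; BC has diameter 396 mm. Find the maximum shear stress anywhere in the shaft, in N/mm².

ω = 27.4 rad/s, so T = P/ω = 1090×10³ / 27.40 = 39780 N·m.
Under the same torque, τ_max = 16T/(πd³) is largest where d is smallest — segment AB (d = 350 mm).
τ_max = 16·39780/(π·(0.350)³) = 4.725×10^6 Pa.

4.73 N/mm²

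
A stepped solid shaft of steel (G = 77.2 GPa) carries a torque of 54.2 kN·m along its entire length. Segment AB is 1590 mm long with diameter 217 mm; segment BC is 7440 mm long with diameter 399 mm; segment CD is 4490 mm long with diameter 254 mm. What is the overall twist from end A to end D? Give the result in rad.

J_AB = π(0.217)⁴/32 = 2.18×10^-4 m⁴; J_BC = π(0.399)⁴/32 = 2.49×10^-3 m⁴; J_CD = π(0.254)⁴/32 = 4.09×10^-4 m⁴.
θ = (T/G)·Σ L_i/J_i = (54200/77.2×10⁹)·(1.59/2.18×10^-4 + 7.44/2.49×10^-3 + 4.49/4.09×10^-4) = 0.01494 rad.

0.0149 rad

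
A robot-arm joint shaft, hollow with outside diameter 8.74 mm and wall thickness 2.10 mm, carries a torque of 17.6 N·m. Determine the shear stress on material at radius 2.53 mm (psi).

J = π(d_o⁴ − d_i⁴)/32 = π(0.00874⁴ − 0.00454⁴)/32 = 5.311×10^-10 m⁴.
Shear stress varies linearly with radius: τ = T·r/J = 17.60 × 0.00253 / 5.311×10^-10 = 8.383×10^7 Pa.

12200 psi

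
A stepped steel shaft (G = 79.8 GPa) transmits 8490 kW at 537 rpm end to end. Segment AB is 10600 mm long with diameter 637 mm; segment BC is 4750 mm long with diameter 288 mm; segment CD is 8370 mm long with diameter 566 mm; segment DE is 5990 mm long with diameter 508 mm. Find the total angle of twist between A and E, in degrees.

ω = 2π·537/60 = 56.23 rad/s, so T = P/ω = 8490×10³ / 56.23 = 151000 N·m.
J_AB = π(0.637)⁴/32 = 0.0162 m⁴; J_BC = π(0.288)⁴/32 = 6.75×10^-4 m⁴; J_CD = π(0.566)⁴/32 = 0.0101 m⁴; J_DE = π(0.508)⁴/32 = 6.54×10^-3 m⁴.
θ = (T/G)·Σ L_i/J_i = (151000/79.8×10⁹)·(10.6/0.0162 + 4.75/6.75×10^-4 + 8.37/0.0101 + 5.99/6.54×10^-3) = 0.01785 rad.

1.02°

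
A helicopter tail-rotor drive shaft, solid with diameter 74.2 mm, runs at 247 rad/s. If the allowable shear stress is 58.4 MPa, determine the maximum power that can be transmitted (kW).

1160 kW

J = πd⁴/32 = π(0.0742)⁴/32 = 2.976×10^-6 m⁴.
T_max = τ_allow·J/r = 5.84×10^7 × 2.976×10^-6 / 0.0371 = 4684 N·m.
ω = 247 rad/s, so P_max = T_max·ω = 1.157×10^6 W.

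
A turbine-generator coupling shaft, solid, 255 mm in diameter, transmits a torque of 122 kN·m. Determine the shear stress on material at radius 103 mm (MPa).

J = πd⁴/32 = π(0.255)⁴/32 = 4.151×10^-4 m⁴.
Shear stress varies linearly with radius: τ = T·r/J = 122000 × 0.103 / 4.151×10^-4 = 3.027×10^7 Pa.

30.3 MPa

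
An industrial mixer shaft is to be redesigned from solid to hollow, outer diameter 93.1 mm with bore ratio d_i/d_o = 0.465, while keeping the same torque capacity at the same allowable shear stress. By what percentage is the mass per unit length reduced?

19.1 %

Equal τ_max and T ⇒ the solid shaft needs d_s³ = d_o³(1−k⁴), so d_s = 93.1·(1−0.465⁴)^(1/3) = 91.63 mm.
Area ratio A_h/A_s = d_o²(1−k²)/d_s² = (1−k²)/(1−k⁴)^(2/3) = 0.8092.
Mass saving = 1 − 0.8092 = 19.1 %.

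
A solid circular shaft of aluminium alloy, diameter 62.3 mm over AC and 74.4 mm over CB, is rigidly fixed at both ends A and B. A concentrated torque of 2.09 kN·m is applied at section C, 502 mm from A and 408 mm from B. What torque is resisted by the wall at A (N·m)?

Compatibility: T_A·a/J_AC = T_B·b/J_CB with T_A + T_B = T₀.
J_AC = 1.48×10^-6 m⁴, J_CB = 3.01×10^-6 m⁴, so T_A = T₀·(J_AC/a)/((J_AC/a)+(J_CB/b)) = 596.7 N·m, T_B = 1493 N·m.

597 N·m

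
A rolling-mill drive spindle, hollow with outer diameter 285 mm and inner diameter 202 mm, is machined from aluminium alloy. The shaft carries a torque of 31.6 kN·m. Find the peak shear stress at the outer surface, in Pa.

J = π(d_o⁴ − d_i⁴)/32 = π(0.285⁴ − 0.202⁴)/32 = 4.843×10^-4 m⁴.
τ_max = T·r/J = 31600 × 0.142 / 4.843×10^-4 = 9.299×10^6 Pa.

9.30e6 Pa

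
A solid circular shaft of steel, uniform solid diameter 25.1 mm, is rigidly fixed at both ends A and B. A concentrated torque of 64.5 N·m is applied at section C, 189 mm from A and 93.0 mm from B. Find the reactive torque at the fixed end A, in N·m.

With uniform GJ and both ends fixed, compatibility θ_AC = θ_CB gives T_A·a = T_B·b, together with T_A + T_B = T₀.
T_A = T₀·b/(a+b) = 64.50·93.0/282.0 = 21.27 N·m; T_B = 43.23 N·m.

21.3 N·m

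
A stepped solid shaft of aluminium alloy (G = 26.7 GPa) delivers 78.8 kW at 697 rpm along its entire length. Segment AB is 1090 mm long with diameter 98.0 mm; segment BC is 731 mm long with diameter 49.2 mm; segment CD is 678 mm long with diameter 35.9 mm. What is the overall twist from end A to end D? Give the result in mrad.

ω = 2π·697/60 = 72.99 rad/s, so T = P/ω = 78.8×10³ / 72.99 = 1080 N·m.
J_AB = π(0.0980)⁴/32 = 9.06×10^-6 m⁴; J_BC = π(0.0492)⁴/32 = 5.75×10^-7 m⁴; J_CD = π(0.0359)⁴/32 = 1.63×10^-7 m⁴.
θ = (T/G)·Σ L_i/J_i = (1080/26.7×10⁹)·(1.09/9.06×10^-6 + 0.731/5.75×10^-7 + 0.678/1.63×10^-7) = 0.2244 rad.

224 mrad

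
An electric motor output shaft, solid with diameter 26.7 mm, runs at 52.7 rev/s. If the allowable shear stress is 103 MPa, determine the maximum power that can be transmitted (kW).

J = πd⁴/32 = π(0.0267)⁴/32 = 4.989×10^-8 m⁴.
T_max = τ_allow·J/r = 1.03×10^8 × 4.989×10^-8 / 0.0133 = 384.9 N·m.
ω = 2π·52.7 = 331.1 rad/s, so P_max = T_max·ω = 1.275×10^5 W.

127 kW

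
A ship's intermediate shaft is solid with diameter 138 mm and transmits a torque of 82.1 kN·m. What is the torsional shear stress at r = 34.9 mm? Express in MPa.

J = πd⁴/32 = π(0.138)⁴/32 = 3.561×10^-5 m⁴.
Shear stress varies linearly with radius: τ = T·r/J = 82100 × 0.0349 / 3.561×10^-5 = 8.047×10^7 Pa.

80.5 MPa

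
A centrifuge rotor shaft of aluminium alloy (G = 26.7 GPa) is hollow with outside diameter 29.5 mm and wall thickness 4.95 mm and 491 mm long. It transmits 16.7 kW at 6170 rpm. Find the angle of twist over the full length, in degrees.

0.455°

ω = 2π·6170/60 = 646.1 rad/s, so T = P/ω = 16.7×10³ / 646.1 = 25.85 N·m.
J = π(d_o⁴ − d_i⁴)/32 = π(0.0295⁴ − 0.0196⁴)/32 = 5.986×10^-8 m⁴.
θ = T·L/(G·J) = 25.85 × 0.491 / (26.7×10⁹ × 5.986×10^-8) = 7.940×10^-3 rad.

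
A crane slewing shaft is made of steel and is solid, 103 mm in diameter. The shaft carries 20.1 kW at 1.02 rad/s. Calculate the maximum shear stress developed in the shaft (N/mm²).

ω = 1.02 rad/s, so T = P/ω = 20.1×10³ / 1.020 = 19710 N·m.
J = πd⁴/32 = π(0.103)⁴/32 = 1.105×10^-5 m⁴.
τ_max = T·r/J = 19710 × 0.0515 / 1.105×10^-5 = 9.184×10^7 Pa.

91.8 N/mm²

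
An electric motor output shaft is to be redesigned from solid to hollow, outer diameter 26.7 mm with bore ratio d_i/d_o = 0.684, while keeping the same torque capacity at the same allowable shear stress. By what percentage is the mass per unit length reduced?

37.3 %

Equal τ_max and T ⇒ the solid shaft needs d_s³ = d_o³(1−k⁴), so d_s = 26.7·(1−0.684⁴)^(1/3) = 24.59 mm.
Area ratio A_h/A_s = d_o²(1−k²)/d_s² = (1−k²)/(1−k⁴)^(2/3) = 0.6274.
Mass saving = 1 − 0.6274 = 37.3 %.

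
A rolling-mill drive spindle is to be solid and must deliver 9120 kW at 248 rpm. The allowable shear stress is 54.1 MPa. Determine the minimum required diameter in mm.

321 mm

ω = 2π·248/60 = 25.97 rad/s, so T = P/ω = 9120×10³ / 25.97 = 351200 N·m.
For a solid shaft τ_max = 16T/(πd³), so d = (16T/(π τ_allow))^(1/3) = (16·351200/(π·5.41×10^7))^(1/3) = 0.3209 m.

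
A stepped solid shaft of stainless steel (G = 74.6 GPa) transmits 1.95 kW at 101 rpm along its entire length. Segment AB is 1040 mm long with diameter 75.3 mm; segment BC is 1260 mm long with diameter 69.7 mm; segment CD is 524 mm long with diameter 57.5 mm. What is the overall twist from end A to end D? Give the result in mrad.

ω = 2π·101/60 = 10.58 rad/s, so T = P/ω = 1.95×10³ / 10.58 = 184.4 N·m.
J_AB = π(0.0753)⁴/32 = 3.16×10^-6 m⁴; J_BC = π(0.0697)⁴/32 = 2.32×10^-6 m⁴; J_CD = π(0.0575)⁴/32 = 1.07×10^-6 m⁴.
θ = (T/G)·Σ L_i/J_i = (184.4/74.6×10⁹)·(1.04/3.16×10^-6 + 1.26/2.32×10^-6 + 0.524/1.07×10^-6) = 3.365×10^-3 rad.

3.37 mrad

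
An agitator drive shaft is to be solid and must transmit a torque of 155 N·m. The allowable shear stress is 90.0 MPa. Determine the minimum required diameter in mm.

For a solid shaft τ_max = 16T/(πd³), so d = (16T/(π τ_allow))^(1/3) = (16·155.0/(π·9.00×10^7))^(1/3) = 0.02062 m.

20.6 mm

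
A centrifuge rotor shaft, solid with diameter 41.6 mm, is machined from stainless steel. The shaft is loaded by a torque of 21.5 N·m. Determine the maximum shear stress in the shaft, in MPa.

1.52 MPa

J = πd⁴/32 = π(0.0416)⁴/32 = 2.940×10^-7 m⁴.
τ_max = T·r/J = 21.50 × 0.0208 / 2.940×10^-7 = 1.521×10^6 Pa.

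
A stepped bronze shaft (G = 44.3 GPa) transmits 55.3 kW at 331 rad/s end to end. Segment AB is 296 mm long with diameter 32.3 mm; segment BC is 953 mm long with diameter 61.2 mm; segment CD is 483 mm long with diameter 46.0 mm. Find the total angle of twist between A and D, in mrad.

ω = 331 rad/s, so T = P/ω = 55.3×10³ / 331.0 = 167.1 N·m.
J_AB = π(0.0323)⁴/32 = 1.07×10^-7 m⁴; J_BC = π(0.0612)⁴/32 = 1.38×10^-6 m⁴; J_CD = π(0.0460)⁴/32 = 4.40×10^-7 m⁴.
θ = (T/G)·Σ L_i/J_i = (167.1/44.3×10⁹)·(0.296/1.07×10^-7 + 0.953/1.38×10^-6 + 0.483/4.40×10^-7) = 0.01720 rad.

17.2 mrad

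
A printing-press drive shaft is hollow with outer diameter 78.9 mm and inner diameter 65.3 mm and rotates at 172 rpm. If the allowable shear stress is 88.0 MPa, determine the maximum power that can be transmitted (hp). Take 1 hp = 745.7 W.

109 hp

J = π(d_o⁴ − d_i⁴)/32 = π(0.0789⁴ − 0.0653⁴)/32 = 2.020×10^-6 m⁴.
T_max = τ_allow·J/r = 8.80×10^7 × 2.020×10^-6 / 0.0395 = 4505 N·m.
ω = 2π·172/60 = 18.01 rad/s, so P_max = T_max·ω = 8.114×10^4 W.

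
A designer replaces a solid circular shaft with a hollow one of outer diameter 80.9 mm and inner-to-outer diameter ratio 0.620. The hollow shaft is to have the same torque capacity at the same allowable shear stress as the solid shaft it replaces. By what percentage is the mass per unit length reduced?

31.5 %

Equal τ_max and T ⇒ the solid shaft needs d_s³ = d_o³(1−k⁴), so d_s = 80.9·(1−0.620⁴)^(1/3) = 76.70 mm.
Area ratio A_h/A_s = d_o²(1−k²)/d_s² = (1−k²)/(1−k⁴)^(2/3) = 0.6848.
Mass saving = 1 − 0.6848 = 31.5 %.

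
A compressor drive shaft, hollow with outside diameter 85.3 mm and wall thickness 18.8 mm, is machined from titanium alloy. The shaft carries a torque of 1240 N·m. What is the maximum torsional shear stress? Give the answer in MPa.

J = π(d_o⁴ − d_i⁴)/32 = π(0.0853⁴ − 0.0477⁴)/32 = 4.689×10^-6 m⁴.
τ_max = T·r/J = 1240 × 0.0427 / 4.689×10^-6 = 1.128×10^7 Pa.

11.3 MPa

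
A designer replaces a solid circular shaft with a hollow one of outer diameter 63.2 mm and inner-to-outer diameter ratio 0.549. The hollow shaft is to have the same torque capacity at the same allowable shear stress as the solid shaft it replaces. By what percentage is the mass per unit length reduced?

Equal τ_max and T ⇒ the solid shaft needs d_s³ = d_o³(1−k⁴), so d_s = 63.2·(1−0.549⁴)^(1/3) = 61.23 mm.
Area ratio A_h/A_s = d_o²(1−k²)/d_s² = (1−k²)/(1−k⁴)^(2/3) = 0.7444.
Mass saving = 1 − 0.7444 = 25.6 %.

25.6 %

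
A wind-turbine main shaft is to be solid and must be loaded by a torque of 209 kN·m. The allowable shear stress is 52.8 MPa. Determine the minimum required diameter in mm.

272 mm

For a solid shaft τ_max = 16T/(πd³), so d = (16T/(π τ_allow))^(1/3) = (16·209000/(π·5.28×10^7))^(1/3) = 0.2722 m.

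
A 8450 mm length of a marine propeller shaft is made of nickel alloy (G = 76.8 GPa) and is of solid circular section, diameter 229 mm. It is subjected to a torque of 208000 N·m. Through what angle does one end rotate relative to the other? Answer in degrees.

4.86°

J = πd⁴/32 = π(0.229)⁴/32 = 2.700×10^-4 m⁴.
θ = T·L/(G·J) = 208000 × 8.45 / (76.8×10⁹ × 2.700×10^-4) = 0.08477 rad.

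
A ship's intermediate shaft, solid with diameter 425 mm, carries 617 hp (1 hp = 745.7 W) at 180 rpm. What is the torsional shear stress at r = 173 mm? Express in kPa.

ω = 2π·180/60 = 18.85 rad/s, so T = P/ω = 617×745.7 / 18.85 = 24410 N·m.
J = πd⁴/32 = π(0.425)⁴/32 = 3.203×10^-3 m⁴.
Shear stress varies linearly with radius: τ = T·r/J = 24410 × 0.173 / 3.203×10^-3 = 1.318×10^6 Pa.

1320 kPa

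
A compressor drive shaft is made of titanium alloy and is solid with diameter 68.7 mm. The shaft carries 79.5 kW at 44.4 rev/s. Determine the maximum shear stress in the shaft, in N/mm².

ω = 2π·44.4 = 279.0 rad/s, so T = P/ω = 79.5×10³ / 279.0 = 285.0 N·m.
J = πd⁴/32 = π(0.0687)⁴/32 = 2.187×10^-6 m⁴.
τ_max = T·r/J = 285.0 × 0.0343 / 2.187×10^-6 = 4.476×10^6 Pa.

4.48 N/mm²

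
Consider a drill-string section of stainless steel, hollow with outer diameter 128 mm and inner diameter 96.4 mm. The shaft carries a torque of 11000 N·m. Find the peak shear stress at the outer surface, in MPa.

39.4 MPa

J = π(d_o⁴ − d_i⁴)/32 = π(0.128⁴ − 0.0964⁴)/32 = 1.788×10^-5 m⁴.
τ_max = T·r/J = 11000 × 0.0640 / 1.788×10^-5 = 3.938×10^7 Pa.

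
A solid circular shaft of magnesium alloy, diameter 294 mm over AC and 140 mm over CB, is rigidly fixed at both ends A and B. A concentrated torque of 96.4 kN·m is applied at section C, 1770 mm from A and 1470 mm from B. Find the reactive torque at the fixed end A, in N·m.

90800 N·m

Compatibility: T_A·a/J_AC = T_B·b/J_CB with T_A + T_B = T₀.
J_AC = 7.33×10^-4 m⁴, J_CB = 3.77×10^-5 m⁴, so T_A = T₀·(J_AC/a)/((J_AC/a)+(J_CB/b)) = 90780 N·m, T_B = 5620 N·m.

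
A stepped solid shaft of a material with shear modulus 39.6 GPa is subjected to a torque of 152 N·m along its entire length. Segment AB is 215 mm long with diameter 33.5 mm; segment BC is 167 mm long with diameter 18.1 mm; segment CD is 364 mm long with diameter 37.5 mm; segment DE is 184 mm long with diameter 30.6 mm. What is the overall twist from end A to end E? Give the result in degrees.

J_AB = π(0.0335)⁴/32 = 1.24×10^-7 m⁴; J_BC = π(0.0181)⁴/32 = 1.05×10^-8 m⁴; J_CD = π(0.0375)⁴/32 = 1.94×10^-7 m⁴; J_DE = π(0.0306)⁴/32 = 8.61×10^-8 m⁴.
θ = (T/G)·Σ L_i/J_i = (152.0/39.6×10⁹)·(0.215/1.24×10^-7 + 0.167/1.05×10^-8 + 0.364/1.94×10^-7 + 0.184/8.61×10^-8) = 0.08291 rad.

4.75°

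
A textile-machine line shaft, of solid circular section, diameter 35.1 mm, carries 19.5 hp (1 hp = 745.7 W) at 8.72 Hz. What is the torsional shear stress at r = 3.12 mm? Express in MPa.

5.56 MPa

ω = 2π·8.72 = 54.79 rad/s, so T = P/ω = 19.5×745.7 / 54.79 = 265.4 N·m.
J = πd⁴/32 = π(0.0351)⁴/32 = 1.490×10^-7 m⁴.
Shear stress varies linearly with radius: τ = T·r/J = 265.4 × 0.00312 / 1.490×10^-7 = 5.557×10^6 Pa.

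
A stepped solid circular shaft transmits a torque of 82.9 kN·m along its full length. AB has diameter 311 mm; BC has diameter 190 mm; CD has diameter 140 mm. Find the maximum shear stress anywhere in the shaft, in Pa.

Under the same torque, τ_max = 16T/(πd³) is largest where d is smallest — segment CD (d = 140 mm).
τ_max = 16·82900/(π·(0.140)³) = 1.539×10^8 Pa.

1.54e8 Pa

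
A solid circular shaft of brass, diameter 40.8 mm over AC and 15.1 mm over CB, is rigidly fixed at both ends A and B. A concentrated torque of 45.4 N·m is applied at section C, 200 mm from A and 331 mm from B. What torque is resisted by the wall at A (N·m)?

44.9 N·m

Compatibility: T_A·a/J_AC = T_B·b/J_CB with T_A + T_B = T₀.
J_AC = 2.72×10^-7 m⁴, J_CB = 5.10×10^-9 m⁴, so T_A = T₀·(J_AC/a)/((J_AC/a)+(J_CB/b)) = 44.89 N·m, T_B = 0.5089 N·m.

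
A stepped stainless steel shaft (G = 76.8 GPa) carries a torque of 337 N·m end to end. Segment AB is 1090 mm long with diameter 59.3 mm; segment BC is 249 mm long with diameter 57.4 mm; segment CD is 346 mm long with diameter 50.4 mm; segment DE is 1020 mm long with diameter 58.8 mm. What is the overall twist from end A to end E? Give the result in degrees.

J_AB = π(0.0593)⁴/32 = 1.21×10^-6 m⁴; J_BC = π(0.0574)⁴/32 = 1.07×10^-6 m⁴; J_CD = π(0.0504)⁴/32 = 6.33×10^-7 m⁴; J_DE = π(0.0588)⁴/32 = 1.17×10^-6 m⁴.
θ = (T/G)·Σ L_i/J_i = (337.0/76.8×10⁹)·(1.09/1.21×10^-6 + 0.249/1.07×10^-6 + 0.346/6.33×10^-7 + 1.02/1.17×10^-6) = 0.01118 rad.

0.640°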